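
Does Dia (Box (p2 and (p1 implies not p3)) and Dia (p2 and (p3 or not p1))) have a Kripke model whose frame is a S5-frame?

Satisfiable (open branch found)

1. Dia (Box (p2 and (p1 implies not p3)) and Dia (p2 and (p3 or not p1))), 0
2. Box (p2 and (p1 implies not p3)) and Dia (p2 and (p3 or not p1)), 1
3. Box (p2 and (p1 implies not p3)), 1
4. Dia (p2 and (p3 or not p1)), 1
5. p2 and (p1 implies not p3), 0
6. p2, 0
7. p1 implies not p3, 0
8. p2 and (p1 implies not p3), 1
9. p2, 1
10. p1 implies not p3, 1
11. not p3, 0
12. not p3, 1
13. p2 and (p3 or not p1), 2
14. p2, 2
15. p3 or not p1, 2
16. p2 and (p1 implies not p3), 2
17. p1 implies not p3, 2
18. not p1, 2
19. not p3, 2
Accessibility: 0R0, 0R1, 0R2, 1R0, 1R1, 1R2, 2R0, 2R1, 2R2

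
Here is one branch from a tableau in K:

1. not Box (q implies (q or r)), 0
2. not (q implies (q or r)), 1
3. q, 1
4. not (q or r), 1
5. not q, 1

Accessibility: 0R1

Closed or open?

Yes, closed

Both q and not q appear at 1.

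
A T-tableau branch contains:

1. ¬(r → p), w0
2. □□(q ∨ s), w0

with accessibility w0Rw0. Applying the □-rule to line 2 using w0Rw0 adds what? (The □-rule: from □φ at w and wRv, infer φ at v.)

□(q ∨ s), w0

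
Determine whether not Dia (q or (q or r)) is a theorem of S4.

No, not valid

Tableau for the negation Dia (q or (q or r)):
1. Dia (q or (q or r)), u
2. q or (q or r), v
3. q or r, v
4. r, v
Accessibility: uRu, uRv, vRv
The negation has an open branch (countermodel exists).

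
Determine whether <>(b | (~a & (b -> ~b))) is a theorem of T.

No, not valid

Tableau for the negation ~<>(b | (~a & (b -> ~b))):
1. ~<>(b | (~a & (b -> ~b))), w0
2. ~(b | (~a & (b -> ~b))), w0   [~<>-rule on 1 via w0Rw0]
3. ~b, w0   [~|-rule on 2]
4. ~(~a & (b -> ~b)), w0   [~|-rule on 2]
5. a, w0   [~&-rule on 4 (branches; this branch)]
Accessibility: w0Rw0
The negation has an open branch (countermodel exists).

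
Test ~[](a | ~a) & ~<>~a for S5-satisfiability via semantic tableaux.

Unsatisfiable (every branch closes)

1. ~[](a | ~a) & ~<>~a, u
2. ~[](a | ~a), u
3. ~<>~a, u
4. a, u
5. ~(a | ~a), v
6. ~a, v
7. a, v
Accessibility: uRu, uRv, vRu, vRv
Branch closes: a and ~a both at v.
All branches of the tableau close; one closing branch shown above.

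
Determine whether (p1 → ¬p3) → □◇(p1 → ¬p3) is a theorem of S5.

Tableau for the negation ¬((p1 → ¬p3) → □◇(p1 → ¬p3)):
1. ¬((p1 → ¬p3) → □◇(p1 → ¬p3)), 0
2. p1 → ¬p3, 0
3. ¬□◇(p1 → ¬p3), 0
4. ¬p3, 0
5. ¬◇(p1 → ¬p3), 1
6. ¬(p1 → ¬p3), 0
7. p1, 0
8. p3, 0
Accessibility: 0R0, 0R1, 1R0, 1R1
Branch closes: p3 and ¬p3 both at 0.
All branches of the negation close; one closing branch shown above.

Yes, valid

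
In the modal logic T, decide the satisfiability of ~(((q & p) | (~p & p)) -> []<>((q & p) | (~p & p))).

Satisfiable (open branch found)

1. ~(((q & p) | (~p & p)) -> []<>((q & p) | (~p & p))), w0
2. (q & p) | (~p & p), w0   [~->-rule on 1]
3. ~[]<>((q & p) | (~p & p)), w0   [~->-rule on 1]
4. q & p, w0   [|-rule on 2 (branches; this branch)]
5. q, w0   [&-rule on 4]
6. p, w0   [&-rule on 4]
7. ~<>((q & p) | (~p & p)), w1   [~[]-rule on 3: fresh world w1, w0Rw1]
8. ~((q & p) | (~p & p)), w1   [~<>-rule on 7 via w1Rw1]
9. ~(q & p), w1   [~|-rule on 8]
10. ~(~p & p), w1   [~|-rule on 8]
11. ~p, w1   [~&-rule on 9 (branches; this branch)]
Accessibility: w0Rw0, w0Rw1, w1Rw1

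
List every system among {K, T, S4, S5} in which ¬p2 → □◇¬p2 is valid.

S5

S4-tableau for the negation ¬(¬p2 → □◇¬p2):
1. ¬(¬p2 → □◇¬p2), w0
2. ¬p2, w0
3. ¬□◇¬p2, w0
4. ¬◇¬p2, w1
5. p2, w1
Accessibility: w0Rw0, w0Rw1, w1Rw1
Complete open branch: countermodel on an S4-frame, so not valid in S4, nor in K, T (the same frame is also a K-frame and a T-frame).
S5-tableau for the negation ¬(¬p2 → □◇¬p2):
1. ¬(¬p2 → □◇¬p2), w0
2. ¬p2, w0
3. ¬□◇¬p2, w0
4. ¬◇¬p2, w1
5. p2, w0
Accessibility: w0Rw0, w0Rw1, w1Rw0, w1Rw1
Branch closes: p2 and ¬p2 both at w0.
Every branch closes (one shown): valid in S5.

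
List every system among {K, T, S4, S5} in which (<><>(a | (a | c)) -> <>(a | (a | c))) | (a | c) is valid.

T-tableau for the negation ~((<><>(a | (a | c)) -> <>(a | (a | c))) | (a | c)):
1. ~((<><>(a | (a | c)) -> <>(a | (a | c))) | (a | c)), u
2. ~(<><>(a | (a | c)) -> <>(a | (a | c))), u
3. ~(a | c), u
4. <><>(a | (a | c)), u
5. ~<>(a | (a | c)), u
6. ~a, u
7. ~c, u
8. ~(a | (a | c)), u
9. <>(a | (a | c)), v
10. ~(a | (a | c)), v
11. ~a, v
12. ~(a | c), v
13. ~c, v
14. a | (a | c), w
15. a | c, w
16. c, w
Accessibility: uRu, uRv, vRv, vRw, wRw
Complete open branch: countermodel on a T-frame, so not valid in T, nor in K (the same frame is also a K-frame).
S4-tableau for the negation ~((<><>(a | (a | c)) -> <>(a | (a | c))) | (a | c)):
1. ~((<><>(a | (a | c)) -> <>(a | (a | c))) | (a | c)), u
2. ~(<><>(a | (a | c)) -> <>(a | (a | c))), u
3. ~(a | c), u
4. <><>(a | (a | c)), u
5. ~<>(a | (a | c)), u
6. ~a, u
7. ~c, u
8. ~(a | (a | c)), u
9. <>(a | (a | c)), v
10. ~(a | (a | c)), v
11. ~a, v
12. ~(a | c), v
13. ~c, v
14. a | (a | c), w
15. ~(a | (a | c)), w
16. ~a, w
17. ~(a | c), w
18. ~c, w
19. a | c, w
20. c, w
Accessibility: uRu, uRv, uRw, vRv, vRw, wRw
Branch closes: c and ~c both at w.
Every branch closes (one shown): valid in S4, hence also in S5 (every theorem of S4 is a theorem of S5).

S4, S5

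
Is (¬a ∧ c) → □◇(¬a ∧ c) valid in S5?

Valid in S5

Tableau for the negation ¬((¬a ∧ c) → □◇(¬a ∧ c)):
1. ¬((¬a ∧ c) → □◇(¬a ∧ c)), 0
2. ¬a ∧ c, 0   [¬→-rule on 1]
3. ¬□◇(¬a ∧ c), 0   [¬→-rule on 1]
4. ¬a, 0   [∧-rule on 2]
5. c, 0   [∧-rule on 2]
6. ¬◇(¬a ∧ c), 1   [¬□-rule on 3: fresh world 1, 0R1]
7. ¬(¬a ∧ c), 0   [¬◇-rule on 6 via 1R0]
8. ¬(¬a ∧ c), 1   [¬◇-rule on 6 via 1R1]
9. ¬c, 0   [¬∧-rule on 7 (branches; this branch)]
Accessibility: 0R0, 0R1, 1R0, 1R1
Branch closes: c and ¬c both at 0.
All branches of the negation close; one closing branch shown above.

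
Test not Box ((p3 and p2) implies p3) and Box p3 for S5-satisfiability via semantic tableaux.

Unsatisfiable (every branch closes)

1. not Box ((p3 and p2) implies p3) and Box p3, w0
2. not Box ((p3 and p2) implies p3), w0
3. Box p3, w0
4. p3, w0
5. not ((p3 and p2) implies p3), w1
6. p3 and p2, w1
7. not p3, w1
8. p3, w1
9. p2, w1
Accessibility: w0Rw0, w0Rw1, w1Rw0, w1Rw1
Branch closes: p3 and not p3 both at w1.
Every branch closes; the branch above is one of them.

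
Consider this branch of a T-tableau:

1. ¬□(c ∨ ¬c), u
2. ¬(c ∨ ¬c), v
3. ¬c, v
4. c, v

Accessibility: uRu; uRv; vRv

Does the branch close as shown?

Closed

Both c and ¬c appear at v.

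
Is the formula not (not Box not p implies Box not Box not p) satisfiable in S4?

1. not (not Box not p implies Box not Box not p), 0
2. not Box not p, 0
3. not Box not Box not p, 0
4. p, 1
5. Box not p, 2
6. not p, 2
Accessibility: 0R0, 0R1, 0R2, 1R1, 2R2

Satisfiable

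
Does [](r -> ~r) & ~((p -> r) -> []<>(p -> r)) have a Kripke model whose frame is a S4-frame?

1. [](r -> ~r) & ~((p -> r) -> []<>(p -> r)), 0
2. [](r -> ~r), 0   [&-rule on 1]
3. ~((p -> r) -> []<>(p -> r)), 0   [&-rule on 1]
4. p -> r, 0   [~->-rule on 3]
5. ~[]<>(p -> r), 0   [~->-rule on 3]
6. r -> ~r, 0   [[]-rule on 2 via 0R0]
7. ~p, 0   [->-rule on 4 (branches; this branch)]
8. ~r, 0   [->-rule on 6 (branches; this branch)]
9. ~<>(p -> r), 1   [~[]-rule on 5: fresh world 1, 0R1]
10. r -> ~r, 1   [[]-rule on 2 via 0R1]
11. ~(p -> r), 1   [~<>-rule on 9 via 1R1]
12. p, 1   [~->-rule on 11]
13. ~r, 1   [~->-rule on 11]
Accessibility: 0R0, 0R1, 1R1

Satisfiable (open branch found)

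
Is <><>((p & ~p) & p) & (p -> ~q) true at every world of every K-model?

Tableau for the negation ~(<><>((p & ~p) & p) & (p -> ~q)):
1. ~(<><>((p & ~p) & p) & (p -> ~q)), w0
2. ~(p -> ~q), w0
3. p, w0
4. q, w0
The negation has an open branch (countermodel exists).

Not valid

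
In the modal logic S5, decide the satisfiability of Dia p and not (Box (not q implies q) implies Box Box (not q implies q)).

Unsatisfiable (every branch closes)

1. Dia p and not (Box (not q implies q) implies Box Box (not q implies q)), 0
2. Dia p, 0   [and-rule on 1]
3. not (Box (not q implies q) implies Box Box (not q implies q)), 0   [and-rule on 1]
4. Box (not q implies q), 0   [neg-implies-rule on 3]
5. not Box Box (not q implies q), 0   [neg-implies-rule on 3]
6. not q implies q, 0   [Box-rule on 4 via 0R0]
7. q, 0   [implies-rule on 6 (branches; this branch)]
8. p, 1   [Dia-rule on 2: fresh world 1, 0R1]
9. not q implies q, 1   [Box-rule on 4 via 0R1]
10. q, 1   [implies-rule on 9 (branches; this branch)]
11. not Box (not q implies q), 2   [neg-Box-rule on 5: fresh world 2, 0R2]
12. not q implies q, 2   [Box-rule on 4 via 0R2]
13. q, 2   [implies-rule on 12 (branches; this branch)]
14. not (not q implies q), 3   [neg-Box-rule on 11: fresh world 3, 2R3]
15. not q, 3   [neg-implies-rule on 14]
16. not q implies q, 3   [Box-rule on 4 via 0R3]
17. q, 3   [implies-rule on 16 (branches; this branch)]
Accessibility: 0R0, 0R1, 0R2, 0R3, 1R0, 1R1, 1R2, 1R3, 2R0, 2R1, 2R2, 2R3, 3R0, 3R1, 3R2, 3R3
Branch closes: q and not q both at 3.
(One branch shown.) All branches close.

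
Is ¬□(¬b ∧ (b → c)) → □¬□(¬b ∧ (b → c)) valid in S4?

Tableau for the negation ¬(¬□(¬b ∧ (b → c)) → □¬□(¬b ∧ (b → c))):
1. ¬(¬□(¬b ∧ (b → c)) → □¬□(¬b ∧ (b → c))), w0
2. ¬□(¬b ∧ (b → c)), w0   [¬→-rule on 1]
3. ¬□¬□(¬b ∧ (b → c)), w0   [¬→-rule on 1]
4. ¬(¬b ∧ (b → c)), w1   [¬□-rule on 2: fresh world w1, w0Rw1]
5. ¬(b → c), w1   [¬∧-rule on 4 (branches; this branch)]
6. b, w1   [¬→-rule on 5]
7. ¬c, w1   [¬→-rule on 5]
8. □(¬b ∧ (b → c)), w2   [¬□-rule on 3: fresh world w2, w0Rw2]
9. ¬b ∧ (b → c), w2   [□-rule on 8 via w2Rw2]
10. ¬b, w2   [∧-rule on 9]
11. b → c, w2   [∧-rule on 9]
12. c, w2   [→-rule on 11 (branches; this branch)]
Accessibility: w0Rw0, w0Rw1, w0Rw2, w1Rw1, w2Rw2
The negation has an open branch (countermodel exists).

Not valid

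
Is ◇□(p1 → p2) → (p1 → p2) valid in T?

No, not valid

Tableau for the negation ¬(◇□(p1 → p2) → (p1 → p2)):
1. ¬(◇□(p1 → p2) → (p1 → p2)), w0
2. ◇□(p1 → p2), w0   [¬→-rule on 1]
3. ¬(p1 → p2), w0   [¬→-rule on 1]
4. p1, w0   [¬→-rule on 3]
5. ¬p2, w0   [¬→-rule on 3]
6. □(p1 → p2), w1   [◇-rule on 2: fresh world w1, w0Rw1]
7. p1 → p2, w1   [□-rule on 6 via w1Rw1]
8. p2, w1   [→-rule on 7 (branches; this branch)]
Accessibility: w0Rw0, w0Rw1, w1Rw1
The negation has an open branch (countermodel exists).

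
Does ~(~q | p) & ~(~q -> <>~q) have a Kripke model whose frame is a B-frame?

1. ~(~q | p) & ~(~q -> <>~q), 0
2. ~(~q | p), 0
3. ~(~q -> <>~q), 0
4. q, 0
5. ~p, 0
6. ~q, 0
7. ~<>~q, 0
Accessibility: 0R0
Branch closes: q and ~q both at 0.
Every branch closes; the branch above is one of them.

Unsatisfiable (every branch closes)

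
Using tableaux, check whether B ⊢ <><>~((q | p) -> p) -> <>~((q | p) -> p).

Tableau for the negation ~(<><>~((q | p) -> p) -> <>~((q | p) -> p)):
1. ~(<><>~((q | p) -> p) -> <>~((q | p) -> p)), u
2. <><>~((q | p) -> p), u
3. ~<>~((q | p) -> p), u
4. (q | p) -> p, u
5. p, u
6. <>~((q | p) -> p), v
7. (q | p) -> p, v
8. p, v
9. ~((q | p) -> p), w
10. q | p, w
11. ~p, w
12. q, w
Accessibility: uRu, uRv, vRu, vRv, vRw, wRv, wRw
The negation has an open branch (countermodel exists).

No, not valid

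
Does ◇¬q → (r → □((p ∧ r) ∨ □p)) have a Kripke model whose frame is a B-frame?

1. ◇¬q → (r → □((p ∧ r) ∨ □p)), 0
2. r → □((p ∧ r) ∨ □p), 0   [→-rule on 1 (branches; this branch)]
3. □((p ∧ r) ∨ □p), 0   [→-rule on 2 (branches; this branch)]
4. (p ∧ r) ∨ □p, 0   [□-rule on 3 via 0R0]
5. □p, 0   [∨-rule on 4 (branches; this branch)]
6. p, 0   [□-rule on 5 via 0R0]
Accessibility: 0R0

Satisfiable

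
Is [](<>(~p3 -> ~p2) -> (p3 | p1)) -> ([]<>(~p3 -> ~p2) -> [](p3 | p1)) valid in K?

Tableau for the negation ~([](<>(~p3 -> ~p2) -> (p3 | p1)) -> ([]<>(~p3 -> ~p2) -> [](p3 | p1))):
1. ~([](<>(~p3 -> ~p2) -> (p3 | p1)) -> ([]<>(~p3 -> ~p2) -> [](p3 | p1))), u
2. [](<>(~p3 -> ~p2) -> (p3 | p1)), u   [~->-rule on 1]
3. ~([]<>(~p3 -> ~p2) -> [](p3 | p1)), u   [~->-rule on 1]
4. []<>(~p3 -> ~p2), u   [~->-rule on 3]
5. ~[](p3 | p1), u   [~->-rule on 3]
6. ~(p3 | p1), v   [~[]-rule on 5: fresh world v, uRv]
7. ~p3, v   [~|-rule on 6]
8. ~p1, v   [~|-rule on 6]
9. <>(~p3 -> ~p2) -> (p3 | p1), v   [[]-rule on 2 via uRv]
10. <>(~p3 -> ~p2), v   [[]-rule on 4 via uRv]
11. ~<>(~p3 -> ~p2), v   [->-rule on 9 (branches; this branch)]
12. ~p3 -> ~p2, w   [<>-rule on 10: fresh world w, vRw]
13. ~(~p3 -> ~p2), w   [~<>-rule on 11 via vRw]
14. ~p3, w   [~->-rule on 13]
15. p2, w   [~->-rule on 13]
16. ~p2, w   [->-rule on 12 (branches; this branch)]
Accessibility: uRv, vRw
Branch closes: p2 and ~p2 both at w.
All branches of the negation close; one closing branch shown above.

Valid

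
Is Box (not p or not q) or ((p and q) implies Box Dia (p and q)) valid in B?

Tableau for the negation not (Box (not p or not q) or ((p and q) implies Box Dia (p and q))):
1. not (Box (not p or not q) or ((p and q) implies Box Dia (p and q))), u
2. not Box (not p or not q), u
3. not ((p and q) implies Box Dia (p and q)), u
4. p and q, u
5. not Box Dia (p and q), u
6. p, u
7. q, u
8. not (not p or not q), v
9. p, v
10. q, v
11. not Dia (p and q), w
12. not (p and q), u
13. not (p and q), w
14. not q, u
Accessibility: uRu, uRv, uRw, vRu, vRv, wRu, wRw
Branch closes: q and not q both at u.
All branches of the negation close; one closing branch shown above.

Valid in B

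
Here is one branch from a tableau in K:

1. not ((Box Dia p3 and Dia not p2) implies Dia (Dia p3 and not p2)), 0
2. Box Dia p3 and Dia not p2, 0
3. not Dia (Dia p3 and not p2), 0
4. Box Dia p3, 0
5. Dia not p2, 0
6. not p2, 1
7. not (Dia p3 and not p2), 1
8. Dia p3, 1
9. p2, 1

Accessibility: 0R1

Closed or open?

Closed

Both p2 and not p2 appear at 1.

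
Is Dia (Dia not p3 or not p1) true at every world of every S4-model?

Tableau for the negation not Dia (Dia not p3 or not p1):
1. not Dia (Dia not p3 or not p1), w0
2. not (Dia not p3 or not p1), w0
3. not Dia not p3, w0
4. p1, w0
5. p3, w0
Accessibility: w0Rw0
The negation has an open branch (countermodel exists).

Invalid (countermodel exists)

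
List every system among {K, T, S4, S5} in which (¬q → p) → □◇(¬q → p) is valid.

S4-tableau for the negation ¬((¬q → p) → □◇(¬q → p)):
1. ¬((¬q → p) → □◇(¬q → p)), w0
2. ¬q → p, w0
3. ¬□◇(¬q → p), w0
4. p, w0
5. ¬◇(¬q → p), w1
6. ¬(¬q → p), w1
7. ¬q, w1
8. ¬p, w1
Accessibility: w0Rw0, w0Rw1, w1Rw1
Complete open branch: countermodel on an S4-frame, so not valid in S4, nor in K, T (the same frame is also a K-frame and a T-frame).
S5-tableau for the negation ¬((¬q → p) → □◇(¬q → p)):
1. ¬((¬q → p) → □◇(¬q → p)), w0
2. ¬q → p, w0
3. ¬□◇(¬q → p), w0
4. p, w0
5. ¬◇(¬q → p), w1
6. ¬(¬q → p), w0
7. ¬q, w0
8. ¬p, w0
Accessibility: w0Rw0, w0Rw1, w1Rw0, w1Rw1
Branch closes: p and ¬p both at w0.
Every branch closes (one shown): valid in S5.

S5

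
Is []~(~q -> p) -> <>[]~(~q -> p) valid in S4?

Tableau for the negation ~([]~(~q -> p) -> <>[]~(~q -> p)):
1. ~([]~(~q -> p) -> <>[]~(~q -> p)), u
2. []~(~q -> p), u
3. ~<>[]~(~q -> p), u
4. ~(~q -> p), u
5. ~q, u
6. ~p, u
7. ~[]~(~q -> p), u
8. ~q -> p, v
9. ~(~q -> p), v
10. ~q, v
11. ~p, v
12. ~[]~(~q -> p), v
13. p, v
Accessibility: uRu, uRv, vRv
Branch closes: p and ~p both at v.
Every branch of the negation's tableau closes; the branch above is one of them.

Valid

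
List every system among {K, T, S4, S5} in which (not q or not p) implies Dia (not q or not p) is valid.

T, S4, S5

K-tableau for the negation not ((not q or not p) implies Dia (not q or not p)):
1. not ((not q or not p) implies Dia (not q or not p)), w0
2. not q or not p, w0   [neg-implies-rule on 1]
3. not Dia (not q or not p), w0   [neg-implies-rule on 1]
4. not p, w0   [or-rule on 2 (branches; this branch)]
Complete open branch: countermodel on a K-frame, so not valid in K.
T-tableau for the negation not ((not q or not p) implies Dia (not q or not p)):
1. not ((not q or not p) implies Dia (not q or not p)), w0
2. not q or not p, w0   [neg-implies-rule on 1]
3. not Dia (not q or not p), w0   [neg-implies-rule on 1]
4. not (not q or not p), w0   [neg-Dia-rule on 3 via w0Rw0]
5. q, w0   [neg-or-rule on 4]
6. p, w0   [neg-or-rule on 4]
7. not p, w0   [or-rule on 2 (branches; this branch)]
Accessibility: w0Rw0
Branch closes: p and not p both at w0.
Every branch closes (one shown): valid in T, hence also in S4, S5 (every theorem of T is a theorem of S4 and S5).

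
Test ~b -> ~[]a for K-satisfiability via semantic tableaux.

1. ~b -> ~[]a, w0
2. ~[]a, w0   [->-rule on 1 (branches; this branch)]
3. ~a, w1   [~[]-rule on 2: fresh world w1, w0Rw1]
Accessibility: w0Rw1

Satisfiable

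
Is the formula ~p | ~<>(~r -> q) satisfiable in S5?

1. ~p | ~<>(~r -> q), 0
2. ~<>(~r -> q), 0
3. ~(~r -> q), 0
4. ~r, 0
5. ~q, 0
Accessibility: 0R0

Satisfiable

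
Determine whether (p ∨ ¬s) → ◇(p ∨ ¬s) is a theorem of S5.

Tableau for the negation ¬((p ∨ ¬s) → ◇(p ∨ ¬s)):
1. ¬((p ∨ ¬s) → ◇(p ∨ ¬s)), w0
2. p ∨ ¬s, w0
3. ¬◇(p ∨ ¬s), w0
4. ¬(p ∨ ¬s), w0
5. ¬p, w0
6. s, w0
7. ¬s, w0
Accessibility: w0Rw0
Branch closes: s and ¬s both at w0.
All branches of the negation close; one closing branch shown above.

Valid in S5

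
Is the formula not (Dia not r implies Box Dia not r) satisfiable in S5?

1. not (Dia not r implies Box Dia not r), 0
2. Dia not r, 0   [neg-implies-rule on 1]
3. not Box Dia not r, 0   [neg-implies-rule on 1]
4. not r, 1   [Dia-rule on 2: fresh world 1, 0R1]
5. not Dia not r, 2   [neg-Box-rule on 3: fresh world 2, 0R2]
6. r, 0   [neg-Dia-rule on 5 via 2R0]
7. r, 1   [neg-Dia-rule on 5 via 2R1]
Accessibility: 0R0, 0R1, 0R2, 1R0, 1R1, 1R2, 2R0, 2R1, 2R2
Branch closes: r and not r both at 1.
All branches of the tableau close; one closing branch shown above.

Unsatisfiable (every branch closes)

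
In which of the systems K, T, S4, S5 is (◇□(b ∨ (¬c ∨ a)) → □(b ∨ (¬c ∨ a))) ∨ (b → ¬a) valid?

S4-tableau for the negation ¬((◇□(b ∨ (¬c ∨ a)) → □(b ∨ (¬c ∨ a))) ∨ (b → ¬a)):
1. ¬((◇□(b ∨ (¬c ∨ a)) → □(b ∨ (¬c ∨ a))) ∨ (b → ¬a)), w0
2. ¬(◇□(b ∨ (¬c ∨ a)) → □(b ∨ (¬c ∨ a))), w0
3. ¬(b → ¬a), w0
4. ◇□(b ∨ (¬c ∨ a)), w0
5. ¬□(b ∨ (¬c ∨ a)), w0
6. b, w0
7. a, w0
8. □(b ∨ (¬c ∨ a)), w1
9. b ∨ (¬c ∨ a), w1
10. ¬c ∨ a, w1
11. a, w1
12. ¬(b ∨ (¬c ∨ a)), w2
13. ¬b, w2
14. ¬(¬c ∨ a), w2
15. c, w2
16. ¬a, w2
Accessibility: w0Rw0, w0Rw1, w0Rw2, w1Rw1, w2Rw2
Complete open branch: countermodel on an S4-frame, so not valid in S4, nor in K, T (the same frame is also a K-frame and a T-frame).
S5-tableau for the negation ¬((◇□(b ∨ (¬c ∨ a)) → □(b ∨ (¬c ∨ a))) ∨ (b → ¬a)):
1. ¬((◇□(b ∨ (¬c ∨ a)) → □(b ∨ (¬c ∨ a))) ∨ (b → ¬a)), w0
2. ¬(◇□(b ∨ (¬c ∨ a)) → □(b ∨ (¬c ∨ a))), w0
3. ¬(b → ¬a), w0
4. ◇□(b ∨ (¬c ∨ a)), w0
5. ¬□(b ∨ (¬c ∨ a)), w0
6. b, w0
7. a, w0
8. □(b ∨ (¬c ∨ a)), w1
9. b ∨ (¬c ∨ a), w0
10. b ∨ (¬c ∨ a), w1
11. ¬c ∨ a, w0
12. ¬c ∨ a, w1
13. a, w1
14. ¬(b ∨ (¬c ∨ a)), w2
15. ¬b, w2
16. ¬(¬c ∨ a), w2
17. c, w2
18. ¬a, w2
19. b ∨ (¬c ∨ a), w2
20. ¬c ∨ a, w2
21. a, w2
Accessibility: w0Rw0, w0Rw1, w0Rw2, w1Rw0, w1Rw1, w1Rw2, w2Rw0, w2Rw1, w2Rw2
Branch closes: a and ¬a both at w2.
Every branch closes (one shown): valid in S5.

S5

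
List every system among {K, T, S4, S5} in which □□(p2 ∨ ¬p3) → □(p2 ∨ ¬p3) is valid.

T-tableau for the negation ¬(□□(p2 ∨ ¬p3) → □(p2 ∨ ¬p3)):
1. ¬(□□(p2 ∨ ¬p3) → □(p2 ∨ ¬p3)), 0
2. □□(p2 ∨ ¬p3), 0
3. ¬□(p2 ∨ ¬p3), 0
4. □(p2 ∨ ¬p3), 0
5. p2 ∨ ¬p3, 0
6. ¬p3, 0
7. ¬(p2 ∨ ¬p3), 1
8. ¬p2, 1
9. p3, 1
10. □(p2 ∨ ¬p3), 1
11. p2 ∨ ¬p3, 1
12. ¬p3, 1
Accessibility: 0R0, 0R1, 1R1
Branch closes: p3 and ¬p3 both at 1.
Every branch closes (one shown): valid in T, hence also in S4, S5 (every theorem of T is a theorem of S4 and S5).
K-tableau for the negation ¬(□□(p2 ∨ ¬p3) → □(p2 ∨ ¬p3)):
1. ¬(□□(p2 ∨ ¬p3) → □(p2 ∨ ¬p3)), 0
2. □□(p2 ∨ ¬p3), 0
3. ¬□(p2 ∨ ¬p3), 0
4. ¬(p2 ∨ ¬p3), 1
5. ¬p2, 1
6. p3, 1
7. □(p2 ∨ ¬p3), 1
Accessibility: 0R1
Complete open branch: countermodel on a K-frame, so not valid in K.

T, S4, S5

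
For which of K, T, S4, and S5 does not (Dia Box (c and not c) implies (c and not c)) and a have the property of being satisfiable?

T-tableau for the formula:
1. not (Dia Box (c and not c) implies (c and not c)) and a, u
2. not (Dia Box (c and not c) implies (c and not c)), u   [and-rule on 1]
3. a, u   [and-rule on 1]
4. Dia Box (c and not c), u   [neg-implies-rule on 2]
5. not (c and not c), u   [neg-implies-rule on 2]
6. c, u   [neg-and-rule on 5 (branches; this branch)]
7. Box (c and not c), v   [Dia-rule on 4: fresh world v, uRv]
8. c and not c, v   [Box-rule on 7 via vRv]
9. c, v   [and-rule on 8]
10. not c, v   [and-rule on 8]
Accessibility: uRu, uRv, vRv
Branch closes: c and not c both at v.
Every branch closes (one shown): unsatisfiable in T, hence also in S4, S5 (every S4/S5-frame is a T-frame).
K-tableau for the formula:
1. not (Dia Box (c and not c) implies (c and not c)) and a, u
2. not (Dia Box (c and not c) implies (c and not c)), u   [and-rule on 1]
3. a, u   [and-rule on 1]
4. Dia Box (c and not c), u   [neg-implies-rule on 2]
5. not (c and not c), u   [neg-implies-rule on 2]
6. c, u   [neg-and-rule on 5 (branches; this branch)]
7. Box (c and not c), v   [Dia-rule on 4: fresh world v, uRv]
Accessibility: uRv
Complete open branch: satisfiable in K.

K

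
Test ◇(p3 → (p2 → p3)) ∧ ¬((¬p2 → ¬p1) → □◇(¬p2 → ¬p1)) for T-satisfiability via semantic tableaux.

1. ◇(p3 → (p2 → p3)) ∧ ¬((¬p2 → ¬p1) → □◇(¬p2 → ¬p1)), 0
2. ◇(p3 → (p2 → p3)), 0
3. ¬((¬p2 → ¬p1) → □◇(¬p2 → ¬p1)), 0
4. ¬p2 → ¬p1, 0
5. ¬□◇(¬p2 → ¬p1), 0
6. ¬p1, 0
7. p3 → (p2 → p3), 1
8. p2 → p3, 1
9. p3, 1
10. ¬◇(¬p2 → ¬p1), 2
11. ¬(¬p2 → ¬p1), 2
12. ¬p2, 2
13. p1, 2
Accessibility: 0R0, 0R1, 0R2, 1R1, 2R2

Satisfiable (open branch found)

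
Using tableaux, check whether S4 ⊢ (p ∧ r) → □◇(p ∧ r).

Invalid (countermodel exists)

Tableau for the negation ¬((p ∧ r) → □◇(p ∧ r)):
1. ¬((p ∧ r) → □◇(p ∧ r)), w0
2. p ∧ r, w0   [¬→-rule on 1]
3. ¬□◇(p ∧ r), w0   [¬→-rule on 1]
4. p, w0   [∧-rule on 2]
5. r, w0   [∧-rule on 2]
6. ¬◇(p ∧ r), w1   [¬□-rule on 3: fresh world w1, w0Rw1]
7. ¬(p ∧ r), w1   [¬◇-rule on 6 via w1Rw1]
8. ¬r, w1   [¬∧-rule on 7 (branches; this branch)]
Accessibility: w0Rw0, w0Rw1, w1Rw1
The negation has an open branch (countermodel exists).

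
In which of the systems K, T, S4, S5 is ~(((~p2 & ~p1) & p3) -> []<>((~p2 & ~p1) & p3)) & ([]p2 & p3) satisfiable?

K

K-tableau for the formula:
1. ~(((~p2 & ~p1) & p3) -> []<>((~p2 & ~p1) & p3)) & ([]p2 & p3), w0
2. ~(((~p2 & ~p1) & p3) -> []<>((~p2 & ~p1) & p3)), w0   [&-rule on 1]
3. []p2 & p3, w0   [&-rule on 1]
4. (~p2 & ~p1) & p3, w0   [~->-rule on 2]
5. ~[]<>((~p2 & ~p1) & p3), w0   [~->-rule on 2]
6. []p2, w0   [&-rule on 3]
7. p3, w0   [&-rule on 3]
8. ~p2 & ~p1, w0   [&-rule on 4]
9. ~p2, w0   [&-rule on 8]
10. ~p1, w0   [&-rule on 8]
11. ~<>((~p2 & ~p1) & p3), w1   [~[]-rule on 5: fresh world w1, w0Rw1]
12. p2, w1   [[]-rule on 6 via w0Rw1]
Accessibility: w0Rw1
Complete open branch: satisfiable in K.
T-tableau for the formula:
1. ~(((~p2 & ~p1) & p3) -> []<>((~p2 & ~p1) & p3)) & ([]p2 & p3), w0
2. ~(((~p2 & ~p1) & p3) -> []<>((~p2 & ~p1) & p3)), w0   [&-rule on 1]
3. []p2 & p3, w0   [&-rule on 1]
4. (~p2 & ~p1) & p3, w0   [~->-rule on 2]
5. ~[]<>((~p2 & ~p1) & p3), w0   [~->-rule on 2]
6. []p2, w0   [&-rule on 3]
7. p3, w0   [&-rule on 3]
8. ~p2 & ~p1, w0   [&-rule on 4]
9. ~p2, w0   [&-rule on 8]
10. ~p1, w0   [&-rule on 8]
11. p2, w0   [[]-rule on 6 via w0Rw0]
Accessibility: w0Rw0
Branch closes: p2 and ~p2 both at w0.
Every branch closes (one shown): unsatisfiable in T, hence also in S4, S5 (every S4/S5-frame is a T-frame).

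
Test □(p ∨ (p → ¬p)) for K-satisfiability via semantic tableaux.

Satisfiable

1. □(p ∨ (p → ¬p)), u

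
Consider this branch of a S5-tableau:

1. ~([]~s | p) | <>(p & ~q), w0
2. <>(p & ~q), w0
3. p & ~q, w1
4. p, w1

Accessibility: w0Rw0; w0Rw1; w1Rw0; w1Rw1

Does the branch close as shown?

No atom appears with both signs at the same world.

Not closed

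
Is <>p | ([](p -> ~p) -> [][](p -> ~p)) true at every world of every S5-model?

Tableau for the negation ~(<>p | ([](p -> ~p) -> [][](p -> ~p))):
1. ~(<>p | ([](p -> ~p) -> [][](p -> ~p))), 0
2. ~<>p, 0   [~|-rule on 1]
3. ~([](p -> ~p) -> [][](p -> ~p)), 0   [~|-rule on 1]
4. [](p -> ~p), 0   [~->-rule on 3]
5. ~[][](p -> ~p), 0   [~->-rule on 3]
6. ~p, 0   [~<>-rule on 2 via 0R0]
7. p -> ~p, 0   [[]-rule on 4 via 0R0]
8. ~[](p -> ~p), 1   [~[]-rule on 5: fresh world 1, 0R1]
9. ~p, 1   [~<>-rule on 2 via 0R1]
10. p -> ~p, 1   [[]-rule on 4 via 0R1]
11. ~(p -> ~p), 2   [~[]-rule on 8: fresh world 2, 1R2]
12. p, 2   [~->-rule on 11]
13. ~p, 2   [~<>-rule on 2 via 0R2]
Accessibility: 0R0, 0R1, 0R2, 1R0, 1R1, 1R2, 2R0, 2R1, 2R2
Branch closes: p and ~p both at 2.
Every branch of the negation's tableau closes; the branch above is one of them.

Valid in S5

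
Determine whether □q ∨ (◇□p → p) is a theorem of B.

Tableau for the negation ¬(□q ∨ (◇□p → p)):
1. ¬(□q ∨ (◇□p → p)), 0
2. ¬□q, 0
3. ¬(◇□p → p), 0
4. ◇□p, 0
5. ¬p, 0
6. ¬q, 1
7. □p, 2
8. p, 0
Accessibility: 0R0, 0R1, 0R2, 1R0, 1R1, 2R0, 2R2
Branch closes: p and ¬p both at 0.
All branches of the negation close; one closing branch shown above.

Yes, valid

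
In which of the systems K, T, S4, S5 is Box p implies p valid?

K-tableau for the negation not (Box p implies p):
1. not (Box p implies p), u
2. Box p, u
3. not p, u
Complete open branch: countermodel on a K-frame, so not valid in K.
T-tableau for the negation not (Box p implies p):
1. not (Box p implies p), u
2. Box p, u
3. not p, u
4. p, u
Accessibility: uRu
Branch closes: p and not p both at u.
Every branch closes (one shown): valid in T, hence also in S4, S5 (every theorem of T is a theorem of S4 and S5).

T, S4, S5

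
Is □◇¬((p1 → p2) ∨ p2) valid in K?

Not valid

Tableau for the negation ¬□◇¬((p1 → p2) ∨ p2):
1. ¬□◇¬((p1 → p2) ∨ p2), 0
2. ¬◇¬((p1 → p2) ∨ p2), 1   [¬□-rule on 1: fresh world 1, 0R1]
Accessibility: 0R1
The negation has an open branch (countermodel exists).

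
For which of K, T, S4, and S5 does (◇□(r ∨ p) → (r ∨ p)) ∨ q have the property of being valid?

S5

S4-tableau for the negation ¬((◇□(r ∨ p) → (r ∨ p)) ∨ q):
1. ¬((◇□(r ∨ p) → (r ∨ p)) ∨ q), 0
2. ¬(◇□(r ∨ p) → (r ∨ p)), 0   [¬∨-rule on 1]
3. ¬q, 0   [¬∨-rule on 1]
4. ◇□(r ∨ p), 0   [¬→-rule on 2]
5. ¬(r ∨ p), 0   [¬→-rule on 2]
6. ¬r, 0   [¬∨-rule on 5]
7. ¬p, 0   [¬∨-rule on 5]
8. □(r ∨ p), 1   [◇-rule on 4: fresh world 1, 0R1]
9. r ∨ p, 1   [□-rule on 8 via 1R1]
10. p, 1   [∨-rule on 9 (branches; this branch)]
Accessibility: 0R0, 0R1, 1R1
Complete open branch: countermodel on an S4-frame, so not valid in S4, nor in K, T (the same frame is also a K-frame and a T-frame).
S5-tableau for the negation ¬((◇□(r ∨ p) → (r ∨ p)) ∨ q):
1. ¬((◇□(r ∨ p) → (r ∨ p)) ∨ q), 0
2. ¬(◇□(r ∨ p) → (r ∨ p)), 0   [¬∨-rule on 1]
3. ¬q, 0   [¬∨-rule on 1]
4. ◇□(r ∨ p), 0   [¬→-rule on 2]
5. ¬(r ∨ p), 0   [¬→-rule on 2]
6. ¬r, 0   [¬∨-rule on 5]
7. ¬p, 0   [¬∨-rule on 5]
8. □(r ∨ p), 1   [◇-rule on 4: fresh world 1, 0R1]
9. r ∨ p, 0   [□-rule on 8 via 1R0]
10. r ∨ p, 1   [□-rule on 8 via 1R1]
11. p, 0   [∨-rule on 9 (branches; this branch)]
Accessibility: 0R0, 0R1, 1R0, 1R1
Branch closes: p and ¬p both at 0.
Every branch closes (one shown): valid in S5.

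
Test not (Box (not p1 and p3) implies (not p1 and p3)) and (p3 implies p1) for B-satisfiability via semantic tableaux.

1. not (Box (not p1 and p3) implies (not p1 and p3)) and (p3 implies p1), u
2. not (Box (not p1 and p3) implies (not p1 and p3)), u   [and-rule on 1]
3. p3 implies p1, u   [and-rule on 1]
4. Box (not p1 and p3), u   [neg-implies-rule on 2]
5. not (not p1 and p3), u   [neg-implies-rule on 2]
6. not p1 and p3, u   [Box-rule on 4 via uRu]
7. not p1, u   [and-rule on 6]
8. p3, u   [and-rule on 6]
9. p1, u   [implies-rule on 3 (branches; this branch)]
Accessibility: uRu
Branch closes: p1 and not p1 both at u.
All branches of the tableau close; one closing branch shown above.

No, unsatisfiable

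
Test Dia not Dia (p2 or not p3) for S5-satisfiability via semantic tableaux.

1. Dia not Dia (p2 or not p3), 0
2. not Dia (p2 or not p3), 1
3. not (p2 or not p3), 0
4. not p2, 0
5. p3, 0
6. not (p2 or not p3), 1
7. not p2, 1
8. p3, 1
Accessibility: 0R0, 0R1, 1R0, 1R1

Satisfiable (open branch found)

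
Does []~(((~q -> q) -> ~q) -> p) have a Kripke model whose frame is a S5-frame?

1. []~(((~q -> q) -> ~q) -> p), w0
2. ~(((~q -> q) -> ~q) -> p), w0
3. (~q -> q) -> ~q, w0
4. ~p, w0
5. ~q, w0
Accessibility: w0Rw0

Yes, satisfiable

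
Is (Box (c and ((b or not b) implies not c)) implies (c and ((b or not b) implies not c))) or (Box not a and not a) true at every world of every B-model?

Yes, valid

Tableau for the negation not ((Box (c and ((b or not b) implies not c)) implies (c and ((b or not b) implies not c))) or (Box not a and not a)):
1. not ((Box (c and ((b or not b) implies not c)) implies (c and ((b or not b) implies not c))) or (Box not a and not a)), w0
2. not (Box (c and ((b or not b) implies not c)) implies (c and ((b or not b) implies not c))), w0
3. not (Box not a and not a), w0
4. Box (c and ((b or not b) implies not c)), w0
5. not (c and ((b or not b) implies not c)), w0
6. c and ((b or not b) implies not c), w0
7. c, w0
8. (b or not b) implies not c, w0
9. a, w0
10. not ((b or not b) implies not c), w0
11. b or not b, w0
12. not (b or not b), w0
13. not b, w0
14. b, w0
Accessibility: w0Rw0
Branch closes: b and not b both at w0.
Every branch of the negation's tableau closes; the branch above is one of them.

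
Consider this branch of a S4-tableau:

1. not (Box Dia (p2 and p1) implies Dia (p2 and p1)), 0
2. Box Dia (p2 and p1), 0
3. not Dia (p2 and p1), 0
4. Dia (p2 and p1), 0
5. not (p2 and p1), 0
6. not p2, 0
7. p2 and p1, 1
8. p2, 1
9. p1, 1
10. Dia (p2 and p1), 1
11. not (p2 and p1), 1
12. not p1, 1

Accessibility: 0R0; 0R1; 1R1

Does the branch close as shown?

Closed

Both p1 and not p1 appear at 1.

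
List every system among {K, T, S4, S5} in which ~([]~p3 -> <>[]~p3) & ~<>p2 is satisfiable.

K-tableau for the formula:
1. ~([]~p3 -> <>[]~p3) & ~<>p2, w0
2. ~([]~p3 -> <>[]~p3), w0   [&-rule on 1]
3. ~<>p2, w0   [&-rule on 1]
4. []~p3, w0   [~->-rule on 2]
5. ~<>[]~p3, w0   [~->-rule on 2]
Complete open branch: satisfiable in K.
T-tableau for the formula:
1. ~([]~p3 -> <>[]~p3) & ~<>p2, w0
2. ~([]~p3 -> <>[]~p3), w0   [&-rule on 1]
3. ~<>p2, w0   [&-rule on 1]
4. []~p3, w0   [~->-rule on 2]
5. ~<>[]~p3, w0   [~->-rule on 2]
6. ~p2, w0   [~<>-rule on 3 via w0Rw0]
7. ~p3, w0   [[]-rule on 4 via w0Rw0]
8. ~[]~p3, w0   [~<>-rule on 5 via w0Rw0]
9. p3, w1   [~[]-rule on 8: fresh world w1, w0Rw1]
10. ~p2, w1   [~<>-rule on 3 via w0Rw1]
11. ~p3, w1   [[]-rule on 4 via w0Rw1]
Accessibility: w0Rw0, w0Rw1, w1Rw1
Branch closes: p3 and ~p3 both at w1.
Every branch closes (one shown): unsatisfiable in T, hence also in S4, S5 (every S4/S5-frame is a T-frame).

K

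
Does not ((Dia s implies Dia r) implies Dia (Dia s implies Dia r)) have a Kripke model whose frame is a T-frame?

1. not ((Dia s implies Dia r) implies Dia (Dia s implies Dia r)), u
2. Dia s implies Dia r, u   [neg-implies-rule on 1]
3. not Dia (Dia s implies Dia r), u   [neg-implies-rule on 1]
4. not (Dia s implies Dia r), u   [neg-Dia-rule on 3 via uRu]
5. Dia s, u   [neg-implies-rule on 4]
6. not Dia r, u   [neg-implies-rule on 4]
7. not r, u   [neg-Dia-rule on 6 via uRu]
8. Dia r, u   [implies-rule on 2 (branches; this branch)]
9. s, v   [Dia-rule on 5: fresh world v, uRv]
10. not (Dia s implies Dia r), v   [neg-Dia-rule on 3 via uRv]
11. Dia s, v   [neg-implies-rule on 10]
12. not Dia r, v   [neg-implies-rule on 10]
13. not r, v   [neg-Dia-rule on 6 via uRv]
14. r, w   [Dia-rule on 8: fresh world w, uRw]
15. not (Dia s implies Dia r), w   [neg-Dia-rule on 3 via uRw]
16. Dia s, w   [neg-implies-rule on 15]
17. not Dia r, w   [neg-implies-rule on 15]
18. not r, w   [neg-Dia-rule on 6 via uRw]
Accessibility: uRu, uRv, uRw, vRv, wRw
Branch closes: r and not r both at w.
(One branch shown.) All branches close.

Unsatisfiable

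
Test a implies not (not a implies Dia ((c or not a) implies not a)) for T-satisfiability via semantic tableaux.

1. a implies not (not a implies Dia ((c or not a) implies not a)), u
2. not a, u
Accessibility: uRu

Yes, satisfiable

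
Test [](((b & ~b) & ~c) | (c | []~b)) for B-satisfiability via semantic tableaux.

1. [](((b & ~b) & ~c) | (c | []~b)), w0
2. ((b & ~b) & ~c) | (c | []~b), w0   [[]-rule on 1 via w0Rw0]
3. c | []~b, w0   [|-rule on 2 (branches; this branch)]
4. []~b, w0   [|-rule on 3 (branches; this branch)]
5. ~b, w0   [[]-rule on 4 via w0Rw0]
Accessibility: w0Rw0

Satisfiable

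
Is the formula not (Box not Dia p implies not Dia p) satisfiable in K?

1. not (Box not Dia p implies not Dia p), w0
2. Box not Dia p, w0   [neg-implies-rule on 1]
3. Dia p, w0   [neg-implies-rule on 1]
4. p, w1   [Dia-rule on 3: fresh world w1, w0Rw1]
5. not Dia p, w1   [Box-rule on 2 via w0Rw1]
Accessibility: w0Rw1

Satisfiable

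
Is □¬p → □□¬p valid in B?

Tableau for the negation ¬(□¬p → □□¬p):
1. ¬(□¬p → □□¬p), 0
2. □¬p, 0   [¬→-rule on 1]
3. ¬□□¬p, 0   [¬→-rule on 1]
4. ¬p, 0   [□-rule on 2 via 0R0]
5. ¬□¬p, 1   [¬□-rule on 3: fresh world 1, 0R1]
6. ¬p, 1   [□-rule on 2 via 0R1]
7. p, 2   [¬□-rule on 5: fresh world 2, 1R2]
Accessibility: 0R0, 0R1, 1R0, 1R1, 1R2, 2R1, 2R2
The negation has an open branch (countermodel exists).

No, not valid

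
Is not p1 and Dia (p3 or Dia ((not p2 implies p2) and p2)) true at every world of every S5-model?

No, not valid

Tableau for the negation not (not p1 and Dia (p3 or Dia ((not p2 implies p2) and p2))):
1. not (not p1 and Dia (p3 or Dia ((not p2 implies p2) and p2))), u
2. not Dia (p3 or Dia ((not p2 implies p2) and p2)), u
3. not (p3 or Dia ((not p2 implies p2) and p2)), u
4. not p3, u
5. not Dia ((not p2 implies p2) and p2), u
6. not ((not p2 implies p2) and p2), u
7. not p2, u
Accessibility: uRu
The negation has an open branch (countermodel exists).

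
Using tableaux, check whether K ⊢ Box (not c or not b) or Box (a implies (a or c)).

Valid

Tableau for the negation not (Box (not c or not b) or Box (a implies (a or c))):
1. not (Box (not c or not b) or Box (a implies (a or c))), 0
2. not Box (not c or not b), 0
3. not Box (a implies (a or c)), 0
4. not (not c or not b), 1
5. c, 1
6. b, 1
7. not (a implies (a or c)), 2
8. a, 2
9. not (a or c), 2
10. not a, 2
11. not c, 2
Accessibility: 0R1, 0R2
Branch closes: a and not a both at 2.
Every branch of the negation's tableau closes; the branch above is one of them.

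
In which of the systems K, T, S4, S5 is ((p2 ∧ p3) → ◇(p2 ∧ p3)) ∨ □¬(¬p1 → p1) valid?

T-tableau for the negation ¬(((p2 ∧ p3) → ◇(p2 ∧ p3)) ∨ □¬(¬p1 → p1)):
1. ¬(((p2 ∧ p3) → ◇(p2 ∧ p3)) ∨ □¬(¬p1 → p1)), 0
2. ¬((p2 ∧ p3) → ◇(p2 ∧ p3)), 0
3. ¬□¬(¬p1 → p1), 0
4. p2 ∧ p3, 0
5. ¬◇(p2 ∧ p3), 0
6. p2, 0
7. p3, 0
8. ¬(p2 ∧ p3), 0
9. ¬p3, 0
Accessibility: 0R0
Branch closes: p3 and ¬p3 both at 0.
Every branch closes (one shown): valid in T, hence also in S4, S5 (every theorem of T is a theorem of S4 and S5).
K-tableau for the negation ¬(((p2 ∧ p3) → ◇(p2 ∧ p3)) ∨ □¬(¬p1 → p1)):
1. ¬(((p2 ∧ p3) → ◇(p2 ∧ p3)) ∨ □¬(¬p1 → p1)), 0
2. ¬((p2 ∧ p3) → ◇(p2 ∧ p3)), 0
3. ¬□¬(¬p1 → p1), 0
4. p2 ∧ p3, 0
5. ¬◇(p2 ∧ p3), 0
6. p2, 0
7. p3, 0
8. ¬p1 → p1, 1
9. ¬(p2 ∧ p3), 1
10. p1, 1
11. ¬p3, 1
Accessibility: 0R1
Complete open branch: countermodel on a K-frame, so not valid in K.

T, S4, S5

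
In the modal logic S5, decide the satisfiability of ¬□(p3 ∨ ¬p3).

1. ¬□(p3 ∨ ¬p3), 0
2. ¬(p3 ∨ ¬p3), 1
3. ¬p3, 1
4. p3, 1
Accessibility: 0R0, 0R1, 1R0, 1R1
Branch closes: p3 and ¬p3 both at 1.
All branches of the tableau close; one closing branch shown above.

No, unsatisfiable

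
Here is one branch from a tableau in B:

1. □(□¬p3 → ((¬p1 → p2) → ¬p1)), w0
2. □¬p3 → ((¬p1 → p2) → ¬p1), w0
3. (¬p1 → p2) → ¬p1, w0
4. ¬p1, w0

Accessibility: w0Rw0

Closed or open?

No, open

There is no literal clash: for every atom and world, at most one sign appears.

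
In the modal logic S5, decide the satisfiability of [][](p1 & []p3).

Satisfiable

1. [][](p1 & []p3), 0
2. [](p1 & []p3), 0
3. p1 & []p3, 0
4. p1, 0
5. []p3, 0
6. p3, 0
Accessibility: 0R0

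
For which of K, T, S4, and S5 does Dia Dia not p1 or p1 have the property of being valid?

T, S4, S5

K-tableau for the negation not (Dia Dia not p1 or p1):
1. not (Dia Dia not p1 or p1), w0
2. not Dia Dia not p1, w0
3. not p1, w0
Complete open branch: countermodel on a K-frame, so not valid in K.
T-tableau for the negation not (Dia Dia not p1 or p1):
1. not (Dia Dia not p1 or p1), w0
2. not Dia Dia not p1, w0
3. not p1, w0
4. not Dia not p1, w0
5. p1, w0
Accessibility: w0Rw0
Branch closes: p1 and not p1 both at w0.
Every branch closes (one shown): valid in T, hence also in S4, S5 (every theorem of T is a theorem of S4 and S5).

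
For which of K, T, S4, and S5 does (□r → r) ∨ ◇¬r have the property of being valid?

K-tableau for the negation ¬((□r → r) ∨ ◇¬r):
1. ¬((□r → r) ∨ ◇¬r), w0
2. ¬(□r → r), w0   [¬∨-rule on 1]
3. ¬◇¬r, w0   [¬∨-rule on 1]
4. □r, w0   [¬→-rule on 2]
5. ¬r, w0   [¬→-rule on 2]
Complete open branch: countermodel on a K-frame, so not valid in K.
T-tableau for the negation ¬((□r → r) ∨ ◇¬r):
1. ¬((□r → r) ∨ ◇¬r), w0
2. ¬(□r → r), w0   [¬∨-rule on 1]
3. ¬◇¬r, w0   [¬∨-rule on 1]
4. □r, w0   [¬→-rule on 2]
5. ¬r, w0   [¬→-rule on 2]
6. r, w0   [¬◇-rule on 3 via w0Rw0]
Accessibility: w0Rw0
Branch closes: r and ¬r both at w0.
Every branch closes (one shown): valid in T, hence also in S4, S5 (every theorem of T is a theorem of S4 and S5).

T, S4, S5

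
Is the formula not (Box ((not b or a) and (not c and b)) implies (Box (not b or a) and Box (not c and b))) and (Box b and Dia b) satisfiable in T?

Unsatisfiable (every branch closes)

1. not (Box ((not b or a) and (not c and b)) implies (Box (not b or a) and Box (not c and b))) and (Box b and Dia b), w0
2. not (Box ((not b or a) and (not c and b)) implies (Box (not b or a) and Box (not c and b))), w0   [and-rule on 1]
3. Box b and Dia b, w0   [and-rule on 1]
4. Box ((not b or a) and (not c and b)), w0   [neg-implies-rule on 2]
5. not (Box (not b or a) and Box (not c and b)), w0   [neg-implies-rule on 2]
6. Box b, w0   [and-rule on 3]
7. Dia b, w0   [and-rule on 3]
8. (not b or a) and (not c and b), w0   [Box-rule on 4 via w0Rw0]
9. not b or a, w0   [and-rule on 8]
10. not c and b, w0   [and-rule on 8]
11. not c, w0   [and-rule on 10]
12. b, w0   [and-rule on 10]
13. not Box (not b or a), w0   [neg-and-rule on 5 (branches; this branch)]
14. a, w0   [or-rule on 9 (branches; this branch)]
15. b, w1   [Dia-rule on 7: fresh world w1, w0Rw1]
16. (not b or a) and (not c and b), w1   [Box-rule on 4 via w0Rw1]
17. not b or a, w1   [and-rule on 16]
18. not c and b, w1   [and-rule on 16]
19. not c, w1   [and-rule on 18]
20. a, w1   [or-rule on 17 (branches; this branch)]
21. not (not b or a), w2   [neg-Box-rule on 13: fresh world w2, w0Rw2]
22. b, w2   [neg-or-rule on 21]
23. not a, w2   [neg-or-rule on 21]
24. (not b or a) and (not c and b), w2   [Box-rule on 4 via w0Rw2]
25. not b or a, w2   [and-rule on 24]
26. not c and b, w2   [and-rule on 24]
27. not c, w2   [and-rule on 26]
28. a, w2   [or-rule on 25 (branches; this branch)]
Accessibility: w0Rw0, w0Rw1, w0Rw2, w1Rw1, w2Rw2
Branch closes: a and not a both at w2.
All branches of the tableau close; one closing branch shown above.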